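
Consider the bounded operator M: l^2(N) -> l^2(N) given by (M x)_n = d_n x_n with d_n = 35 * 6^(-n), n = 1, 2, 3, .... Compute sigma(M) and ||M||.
sigma(M) = {35 * 6^(-n) : n ≥ 1} ∪ {0}; ||M|| = 35/6

A bounded diagonal operator on l^2 with diagonal entries d_n has spectrum equal to the closure of {d_n : n ≥ 1}: every d_n is an eigenvalue (with eigenvector e_n), so {d_n} ⊂ sigma(M); the spectrum is closed, so its closure is too; and for lambda not in the closure, (M - lambda I) has bounded inverse (the diagonal entries 1/(d_n - lambda) are bounded). For our sequence d_n = 35 * 6^(-n), n = 1, 2, 3, ...:
  - {d_n} = {35 * 6^(-n) : n ≥ 1}; the only limit point is 0
  - closure = {35 * 6^(-n) : n ≥ 1} ∪ {0}
For the norm: a diagonal operator has ||M|| = sup_n |d_n|. Here d_n = 35 * 6^(-n) is positive and decreasing, so sup_n |d_n| = d_1 = 35/6. So ||M|| = 35/6.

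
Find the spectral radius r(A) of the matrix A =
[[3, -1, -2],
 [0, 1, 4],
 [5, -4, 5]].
r(A) ≈ 6.2054

The eigenvalues of A are the roots of its characteristic polynomial. With M = A (coefficients from the trace, the sum of principal 2x2 minors, and det A):
  p(λ) = det(λ I - M) = λ^3 - 9λ^2 + 49λ - 53.
No integer candidate from the rational root theorem (±divisors of 53) is a root, so the roots are irrational. The cubic discriminant is Δ = -85792 < 0, so there is one real root and a complex-conjugate pair. p(1) = -12 and p(2) = 17 have opposite signs, so a root lies in (1, 2); Newton's method refines it to λ ≈ 1.3764. Dividing out (λ - (1.3764)) leaves approximately λ^2 - 7.6236λ + 38.5071. For λ^2 - 7.6236λ + 38.5071 the discriminant is -95.9085. It is negative, so the remaining roots are the complex-conjugate pair λ ≈ 3.8118 ± 4.8966i. Their product equals the constant term, so |λ|^2 ≈ 38.5071 and |λ| ≈ 6.2054.
Thus the eigenvalues (to 4 decimals) are 1.3764 (modulus 1.3764); 3.8118 ± 4.8966i (modulus 6.2054). The spectral radius is the largest modulus: r(A) ≈ 6.2054. (Cross-check: r(A) ≤ ||A||_2 ≈ 8.4514; equality holds whenever A is normal, though it can also hold for some non-normal A.)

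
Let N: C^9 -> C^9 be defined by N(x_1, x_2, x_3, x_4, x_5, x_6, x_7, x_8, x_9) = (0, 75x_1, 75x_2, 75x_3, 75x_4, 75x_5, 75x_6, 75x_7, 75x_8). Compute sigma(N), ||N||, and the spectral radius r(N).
sigma(N) = {0}; ||N|| = 75; r(N) = 0. (N is nilpotent with N^9 = 0.)

On C^9, N is a strictly lower-triangular matrix with 75 on the subdiagonal and zeros elsewhere, so its characteristic polynomial is lambda^9 and every eigenvalue is 0: sigma(N) = {0}. For the operator norm, N e_i = 75e_{i+1} for i = 1, ..., 8 and N e_9 = 0, so the singular values of N are 75 (with multiplicity 8) and 0; hence ||N|| = 75. The spectral radius r(N) = max|lambda| = 0. Note ||N|| > r(N) — characteristic of non-normal nilpotent operators. Indeed N^9 = 0.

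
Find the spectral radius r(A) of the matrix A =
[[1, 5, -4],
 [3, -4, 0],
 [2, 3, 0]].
r(A) ≈ 6.3882

The eigenvalues of A are the roots of its characteristic polynomial. With M = A (coefficients from the trace, the sum of principal 2x2 minors, and det A):
  p(λ) = det(λ I - M) = λ^3 + 3λ^2 - 11λ + 68.
No integer candidate from the rational root theorem (±divisors of 68) is a root, so the roots are irrational. The cubic discriminant is Δ = -166171 < 0, so there is one real root and a complex-conjugate pair. p(-7) = -51 and p(-6) = 26 have opposite signs, so a root lies in (-7, -6); Newton's method refines it to λ ≈ -6.3882. Dividing out (λ - (-6.3882)) leaves approximately λ^2 - 3.3882λ + 10.6446. For λ^2 - 3.3882λ + 10.6446 the discriminant is -31.0985. It is negative, so the remaining roots are the complex-conjugate pair λ ≈ 1.6941 ± 2.7883i. Their product equals the constant term, so |λ|^2 ≈ 10.6446 and |λ| ≈ 3.2626.
Thus the eigenvalues (to 4 decimals) are -6.3882 (modulus 6.3882); 1.6941 ± 2.7883i (modulus 3.2626). The spectral radius is the largest modulus: r(A) ≈ 6.3882. (Cross-check: r(A) ≤ ||A||_2 ≈ 7.6982; equality holds whenever A is normal, though it can also hold for some non-normal A.)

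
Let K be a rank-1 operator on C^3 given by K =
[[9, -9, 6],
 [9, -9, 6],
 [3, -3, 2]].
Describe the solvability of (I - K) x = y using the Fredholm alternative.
(I - K) is invertible (det(I - K) = -1 ≠ 0), so for every y in C^3 the equation (I - K) x = y has a unique solution.

K has rank 1, so it is an outer product K = u v^T: every row of K is a multiple of one row vector. Reading off the entries, u = (-3, -3, -1) and v = (-3, 3, -2) (row i of K equals u_i·v^T). A rank-one matrix u v^T satisfies K u = u (v·u) and kills the (2)-dimensional subspace v^⊥, so its characteristic polynomial is lambda^2 (lambda - v·u) with v·u = tr K = 2. Hence the eigenvalues of I - K are 1 (multiplicity 2) and 1 - (2) = -1, so det(I - K) = -1. (Direct check: I - K =
[[-8, 9, -6],
 [-9, 10, -6],
 [-3, 3, -1]]
has determinant -1.) The finite-dimensional Fredholm alternative says: either (I - K) is invertible, or ker(I - K) ≠ {0} and then range(I - K) = ker((I - K)^*)^⊥, with dim ker(I - K) = dim ker((I - K)^*). Since det(I - K) ≠ 0, 1 is not an eigenvalue of K and ker(I - K) = {0}, so we are in the first case: for every y there is a unique x = (I - K)^(-1) y. Explicitly, by the Sherman–Morrison formula, (I - u v^T)^(-1) = I + u v^T/(1 - v·u), i.e. (I - K)^(-1) = I - K.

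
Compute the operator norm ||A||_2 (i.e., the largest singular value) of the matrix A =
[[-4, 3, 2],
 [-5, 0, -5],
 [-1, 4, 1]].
||A||_2 ≈ 7.4546 (= sqrt(largest eigenvalue of A^T A))

||A||_2 = sigma_max(A) = sqrt(lambda_max(A^T A)). Form the symmetric matrix M = A^T A =
[[42, -16, 16],
 [-16, 25, 10],
 [16, 10, 30]].
Its characteristic polynomial (trace, sum of principal 2x2 minors, determinant of M give the coefficients) is
  p(λ) = det(λ I - M) = λ^3 - 97λ^2 + 2448λ - 8100.
No integer candidate from the rational root theorem (±divisors of 8100) is a root, so the roots are irrational. The cubic discriminant is Δ = 983803968 > 0, so there are three distinct real roots. p(3) = -1602 and p(4) = 204 have opposite signs, so a root lies in (3, 4); Newton's method refines it to λ ≈ 3.8821. p(37) = 336 and p(38) = -272 have opposite signs, so a root lies in (37, 38); Newton's method refines it to λ ≈ 37.5463. p(55) = -510 and p(56) = 412 have opposite signs, so a root lies in (55, 56); Newton's method refines it to λ ≈ 55.5716. Check (Vieta): the three roots sum to 97, matching tr M = 97.
So the eigenvalues of A^T A are ≈ 3.8821, 37.5463, 55.5716 (all ≥ 0, as they must be for A^T A). The largest is λ_max ≈ 55.5716, hence ||A||_2 = sqrt(λ_max) ≈ 7.4546.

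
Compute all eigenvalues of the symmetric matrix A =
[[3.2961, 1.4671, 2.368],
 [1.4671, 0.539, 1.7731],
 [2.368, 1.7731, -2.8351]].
sigma(A) ≈ {-4, 0, 5}

A is real symmetric, so its spectrum consists of real eigenvalues. Expanding the characteristic polynomial of the displayed matrix gives
  det(λ I - A) = p(λ) = λ^3 + (-1)λ^2 + (-20)λ + (0).
Solving p(λ) = 0 yields eigenvalues ≈ -4, 0, 5. (A is shown rounded to 4 decimals, so these recover the underlying integer eigenvalues to within that precision.)
Verification: the trace of A = 1 equals the sum of eigenvalues 1, and det(A) ≈ 0.0003 matches the eigenvalue product 0.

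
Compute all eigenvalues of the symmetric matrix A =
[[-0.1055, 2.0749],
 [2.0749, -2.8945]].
sigma(A) ≈ {-4, 1}

A is real symmetric, so its spectrum consists of real eigenvalues. Expanding the characteristic polynomial of the displayed matrix gives
  det(λ I - A) = p(λ) = λ^2 + (3)λ + (-4).
Solving p(λ) = 0 yields eigenvalues ≈ -4, 1. (A is shown rounded to 4 decimals, so these recover the underlying integer eigenvalues to within that precision.)
Verification: the trace of A = -3 equals the sum of eigenvalues -3, and det(A) ≈ -3.9998 matches the eigenvalue product -4.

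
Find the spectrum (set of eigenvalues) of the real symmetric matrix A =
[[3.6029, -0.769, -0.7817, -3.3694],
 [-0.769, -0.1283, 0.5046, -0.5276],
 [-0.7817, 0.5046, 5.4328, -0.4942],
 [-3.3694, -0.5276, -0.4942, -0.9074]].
sigma(A) ≈ {-3, 0, 5, 6}

A is real symmetric, so its spectrum consists of real eigenvalues. Expanding the characteristic polynomial of the displayed matrix gives
  det(λ I - A) = p(λ) = λ^4 + (-8)λ^3 + (-3)λ^2 + (90.0029)λ + (-0.0029).
Solving p(λ) = 0 yields eigenvalues ≈ -3, 0, 5, 6. (A is shown rounded to 4 decimals, so these recover the underlying integer eigenvalues to within that precision.)
Verification: the trace of A = 8 equals the sum of eigenvalues 8, and det(A) ≈ -0.0029 matches the eigenvalue product 0.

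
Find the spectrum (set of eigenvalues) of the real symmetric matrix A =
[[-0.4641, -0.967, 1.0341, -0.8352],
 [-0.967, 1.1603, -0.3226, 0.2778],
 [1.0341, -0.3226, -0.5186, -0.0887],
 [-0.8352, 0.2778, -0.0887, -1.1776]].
sigma(A) ≈ {-2, -1, 0, 2}

A is real symmetric, so its spectrum consists of real eigenvalues. Expanding the characteristic polynomial of the displayed matrix gives
  det(λ I - A) = p(λ) = λ^4 + (1)λ^3 + (-4)λ^2 + (-4)λ + (0).
Solving p(λ) = 0 yields eigenvalues ≈ -2, -1, 0, 2. (A is shown rounded to 4 decimals, so these recover the underlying integer eigenvalues to within that precision.)
Verification: the trace of A = -1 equals the sum of eigenvalues -1, and det(A) ≈ -0.0002 matches the eigenvalue product 0.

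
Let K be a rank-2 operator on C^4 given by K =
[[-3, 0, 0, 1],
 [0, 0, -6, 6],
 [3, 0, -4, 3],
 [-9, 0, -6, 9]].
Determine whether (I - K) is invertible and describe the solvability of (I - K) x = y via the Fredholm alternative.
(I - K) is invertible (det(I - K) = -25 ≠ 0), so for every y in C^4 the equation (I - K) x = y has a unique solution.

K has rank 2 and factors as K = U V^T = u1 v1^T + u2 v2^T with u1 = (1, 0, -1, 3), v1 = (-3, 0, 0, 1), u2 = (0, 3, 2, 3), v2 = (0, 0, -2, 2) (multiplying out reproduces the displayed K). The nonzero eigenvalues of U V^T coincide with those of the 2 x 2 matrix G = V^T U = [[v1·u1, v1·u2], [v2·u1, v2·u2]] = [[0, 3], [8, 2]], and by the Sylvester determinant identity det(I_4 - U V^T) = det(I_2 - V^T U) = det([[1, -3], [-8, -1]]) = (1)(-1) - (-3)(-8) = -25. (Direct check: I - K =
[[4, 0, 0, -1],
 [0, 1, 6, -6],
 [-3, 0, 5, -3],
 [9, 0, 6, -8]]
has determinant -25.) The finite-dimensional Fredholm alternative says: either (I - K) is invertible, or ker(I - K) ≠ {0} and then range(I - K) = ker((I - K)^*)^⊥, with dim ker(I - K) = dim ker((I - K)^*). Since det(I - K) ≠ 0, 1 is not an eigenvalue of K and ker(I - K) = {0}, so we are in the first case: for every y there is a unique x = (I - K)^(-1) y. (Explicitly, by the Woodbury identity, (I - U V^T)^(-1) = I + U (I_2 - G)^(-1) V^T.)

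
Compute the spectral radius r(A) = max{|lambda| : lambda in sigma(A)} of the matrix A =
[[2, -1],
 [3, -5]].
r(A) = (3 + sqrt(37))/2 ≈ 4.5414

The eigenvalues of A are the roots of its characteristic polynomial. With M = A (coefficients from the trace and determinant):
  p(λ) = det(λ I - M) = λ^2 + 3λ - 7.
For λ^2 + 3λ - 7 the discriminant is 37. It is nonnegative but not a perfect square, so the roots are real and irrational: λ = (-3 ± sqrt(37))/2 ≈ 1.5414, -4.5414.
Thus the eigenvalues (to 4 decimals) are 1.5414 (modulus 1.5414); -4.5414 (modulus 4.5414). The spectral radius is the largest modulus: r(A) = (3 + sqrt(37))/2 ≈ 4.5414. (Cross-check: r(A) ≤ ||A||_2 ≈ 6.1401; equality holds whenever A is normal, though it can also hold for some non-normal A.)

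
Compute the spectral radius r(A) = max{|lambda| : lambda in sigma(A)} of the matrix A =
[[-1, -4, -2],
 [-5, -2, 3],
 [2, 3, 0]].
r(A) ≈ 6.4152

The eigenvalues of A are the roots of its characteristic polynomial. With M = A (coefficients from the trace, the sum of principal 2x2 minors, and det A):
  p(λ) = det(λ I - M) = λ^3 + 3λ^2 - 23λ - 7.
No integer candidate from the rational root theorem (±divisors of 7) is a root, so the roots are irrational. The cubic discriminant is Δ = 61556 > 0, so there are three distinct real roots. p(-7) = -42 and p(-6) = 23 have opposite signs, so a root lies in (-7, -6); Newton's method refines it to λ ≈ -6.4152. p(-1) = 18 and p(0) = -7 have opposite signs, so a root lies in (-1, 0); Newton's method refines it to λ ≈ -0.2942. p(3) = -22 and p(4) = 13 have opposite signs, so a root lies in (3, 4); Newton's method refines it to λ ≈ 3.7093. Check (Vieta): the three roots sum to -3, matching tr M = -3.
Thus the eigenvalues (to 4 decimals) are -6.4152 (modulus 6.4152); -0.2942 (modulus 0.2942); 3.7093 (modulus 3.7093). The spectral radius is the largest modulus: r(A) ≈ 6.4152. (Cross-check: r(A) ≤ ||A||_2 ≈ 7.1598; equality holds whenever A is normal, though it can also hold for some non-normal A.)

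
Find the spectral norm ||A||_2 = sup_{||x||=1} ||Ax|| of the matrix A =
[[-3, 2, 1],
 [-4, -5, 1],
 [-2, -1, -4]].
||A||_2 ≈ 6.7513 (= sqrt(largest eigenvalue of A^T A))

||A||_2 = sigma_max(A) = sqrt(lambda_max(A^T A)). Form the symmetric matrix M = A^T A =
[[29, 16, 1],
 [16, 30, 1],
 [1, 1, 18]].
Its characteristic polynomial (trace, sum of principal 2x2 minors, determinant of M give the coefficients) is
  p(λ) = det(λ I - M) = λ^3 - 77λ^2 + 1674λ - 11025.
No integer candidate from the rational root theorem (±divisors of 11025) is a root, so the roots are irrational. The cubic discriminant is Δ = 15490233 > 0, so there are three distinct real roots. p(13) = -79 and p(14) = 63 have opposite signs, so a root lies in (13, 14); Newton's method refines it to λ ≈ 13.4921. p(17) = 93 and p(18) = -9 have opposite signs, so a root lies in (17, 18); Newton's method refines it to λ ≈ 17.9276. p(45) = -495 and p(46) = 383 have opposite signs, so a root lies in (45, 46); Newton's method refines it to λ ≈ 45.5803. Check (Vieta): the three roots sum to 77, matching tr M = 77.
So the eigenvalues of A^T A are ≈ 13.4921, 17.9276, 45.5803 (all ≥ 0, as they must be for A^T A). The largest is λ_max ≈ 45.5803, hence ||A||_2 = sqrt(λ_max) ≈ 6.7513.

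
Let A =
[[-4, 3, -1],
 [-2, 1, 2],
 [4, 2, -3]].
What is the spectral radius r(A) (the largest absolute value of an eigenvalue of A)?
r(A) ≈ 4.933

The eigenvalues of A are the roots of its characteristic polynomial. With M = A (coefficients from the trace, the sum of principal 2x2 minors, and det A):
  p(λ) = det(λ I - M) = λ^3 + 6λ^2 + 11λ - 42.
No integer candidate from the rational root theorem (±divisors of 42) is a root, so the roots are irrational. The cubic discriminant is Δ = -62204 < 0, so there is one real root and a complex-conjugate pair. p(1) = -24 and p(2) = 12 have opposite signs, so a root lies in (1, 2); Newton's method refines it to λ ≈ 1.7259. Dividing out (λ - (1.7259)) leaves approximately λ^2 + 7.7259λ + 24.3345. For λ^2 + 7.7259λ + 24.3345 the discriminant is -37.6479. It is negative, so the remaining roots are the complex-conjugate pair λ ≈ -3.863 ± 3.0679i. Their product equals the constant term, so |λ|^2 ≈ 24.3345 and |λ| ≈ 4.933.
Thus the eigenvalues (to 4 decimals) are 1.7259 (modulus 1.7259); -3.863 ± 3.0679i (modulus 4.933). The spectral radius is the largest modulus: r(A) ≈ 4.933. (Cross-check: r(A) ≤ ||A||_2 ≈ 6.4469; equality holds whenever A is normal, though it can also hold for some non-normal A.)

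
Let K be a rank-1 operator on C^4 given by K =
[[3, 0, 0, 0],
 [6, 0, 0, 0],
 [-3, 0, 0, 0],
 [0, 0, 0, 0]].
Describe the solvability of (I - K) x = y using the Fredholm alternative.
(I - K) is invertible (det(I - K) = -2 ≠ 0), so for every y in C^4 the equation (I - K) x = y has a unique solution.

K has rank 1, so it is an outer product K = u v^T: every row of K is a multiple of one row vector. Reading off the entries, u = (-1, -2, 1, 0) and v = (-3, 0, 0, 0) (row i of K equals u_i·v^T). A rank-one matrix u v^T satisfies K u = u (v·u) and kills the (3)-dimensional subspace v^⊥, so its characteristic polynomial is lambda^3 (lambda - v·u) with v·u = tr K = 3. Hence the eigenvalues of I - K are 1 (multiplicity 3) and 1 - (3) = -2, so det(I - K) = -2. (Direct check: I - K =
[[-2, 0, 0, 0],
 [-6, 1, 0, 0],
 [3, 0, 1, 0],
 [0, 0, 0, 1]]
has determinant -2.) The finite-dimensional Fredholm alternative says: either (I - K) is invertible, or ker(I - K) ≠ {0} and then range(I - K) = ker((I - K)^*)^⊥, with dim ker(I - K) = dim ker((I - K)^*). Since det(I - K) ≠ 0, 1 is not an eigenvalue of K and ker(I - K) = {0}, so we are in the first case: for every y there is a unique x = (I - K)^(-1) y. Explicitly, by the Sherman–Morrison formula, (I - u v^T)^(-1) = I + u v^T/(1 - v·u), i.e. (I - K)^(-1) = I + K/(-2).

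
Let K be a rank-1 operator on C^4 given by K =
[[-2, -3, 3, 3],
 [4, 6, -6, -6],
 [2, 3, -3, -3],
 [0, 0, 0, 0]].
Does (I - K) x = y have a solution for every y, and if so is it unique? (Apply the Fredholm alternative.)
(I - K) is singular (det(I - K) = 0, i.e. 1 ∈ sigma(K)). (I - K) x = y is solvable iff y ⊥ ker((I - K)^*) = span{(-2, -3, 3, 3)}, i.e. iff -2y_1 - 3y_2 + 3y_3 + 3y_4 = 0. When solvable, the solutions are x = y + c·(1, -2, -1, 0), c arbitrary (ker(I - K) = span{(1, -2, -1, 0)}, dimension 1).

K has rank 1, so it is an outer product K = u v^T: every row of K is a multiple of one row vector. Reading off the entries, u = (1, -2, -1, 0) and v = (-2, -3, 3, 3) (row i of K equals u_i·v^T). A rank-one matrix u v^T satisfies K u = u (v·u) and kills the (3)-dimensional subspace v^⊥, so its characteristic polynomial is lambda^3 (lambda - v·u) with v·u = tr K = 1. Hence the eigenvalues of I - K are 1 (multiplicity 3) and 1 - (1) = 0, so det(I - K) = 0. (Direct check: I - K =
[[3, 3, -3, -3],
 [-4, -5, 6, 6],
 [-2, -3, 4, 3],
 [0, 0, 0, 1]]
has determinant 0.) So 1 is an eigenvalue of K and (I - K) is not invertible. The finite-dimensional Fredholm alternative says: either (I - K) is invertible, or ker(I - K) ≠ {0} and then range(I - K) = ker((I - K)^*)^⊥, with dim ker(I - K) = dim ker((I - K)^*). We are in the second case, so we need both kernels. Kernel of I - K: (I - K) u = u - u (v·u) = u - u = 0, so ker(I - K) = span{u} = span{(1, -2, -1, 0)} (it is exactly 1-dimensional because rank(I - K) = 3). Kernel of the adjoint: K is real, so (I - K)^* = I - K^T = I - v u^T, and (I - v u^T) v = v - v (u·v) = 0; hence ker((I - K)^*) = span{v} = span{(-2, -3, 3, 3)}. Therefore (I - K) x = y is solvable iff <y, v> = 0, i.e. iff -2y_1 - 3y_2 + 3y_3 + 3y_4 = 0. When this holds, K y = u (v·y) = 0, so (I - K) y = y and x = y is a particular solution; the full solution set is the line x = y + c·u = y + c·(1, -2, -1, 0), c ∈ C.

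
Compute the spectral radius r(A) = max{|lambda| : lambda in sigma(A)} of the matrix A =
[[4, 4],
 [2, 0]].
r(A) = (4 + sqrt(48))/2 ≈ 5.4641

The eigenvalues of A are the roots of its characteristic polynomial. With M = A (coefficients from the trace and determinant):
  p(λ) = det(λ I - M) = λ^2 - 4λ - 8.
For λ^2 - 4λ - 8 the discriminant is 48. It is nonnegative but not a perfect square, so the roots are real and irrational: λ = (4 ± sqrt(48))/2 ≈ 5.4641, -1.4641.
Thus the eigenvalues (to 4 decimals) are 5.4641 (modulus 5.4641); -1.4641 (modulus 1.4641). The spectral radius is the largest modulus: r(A) = (4 + sqrt(48))/2 ≈ 5.4641. (Cross-check: r(A) ≤ ||A||_2 ≈ 5.8416; equality holds whenever A is normal, though it can also hold for some non-normal A.)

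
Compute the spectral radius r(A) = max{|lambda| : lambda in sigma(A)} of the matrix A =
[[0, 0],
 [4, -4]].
r(A) = 4

The eigenvalues of A are the roots of its characteristic polynomial. With M = A (coefficients from the trace and determinant):
  p(λ) = det(λ I - M) = λ^2 + 4λ.
For λ^2 + 4λ the discriminant is 16. It is a perfect square (4^2), so the roots are rational: λ = (-4 ± 4)/2 = 0, -4.
Thus the eigenvalues (to 4 decimals) are 0 (modulus 0); -4 (modulus 4). The spectral radius is the largest modulus: r(A) = 4. (Cross-check: r(A) ≤ ||A||_2 ≈ 5.6569; equality holds whenever A is normal, though it can also hold for some non-normal A.)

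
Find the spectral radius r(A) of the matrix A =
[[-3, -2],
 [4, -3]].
r(A) = sqrt(17) ≈ 4.1231

The eigenvalues of A are the roots of its characteristic polynomial. With M = A (coefficients from the trace and determinant):
  p(λ) = det(λ I - M) = λ^2 + 6λ + 17.
For λ^2 + 6λ + 17 the discriminant is -32. It is negative, so the roots are the complex-conjugate pair λ = -3 ± (sqrt(32)/2) i ≈ -3 ± 2.8284i. For a conjugate pair the product of the roots equals the constant term, so |λ|^2 = 17 and |λ| = sqrt(17) ≈ 4.1231.
Thus the eigenvalues (to 4 decimals) are -3 ± 2.8284i (modulus 4.1231). The spectral radius is the largest modulus: r(A) = sqrt(17) ≈ 4.1231. (Cross-check: r(A) ≤ ||A||_2 ≈ 5.2426; equality holds whenever A is normal, though it can also hold for some non-normal A.)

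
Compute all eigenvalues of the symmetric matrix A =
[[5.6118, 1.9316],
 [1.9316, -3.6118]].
sigma(A) ≈ {-4, 6}

A is real symmetric, so its spectrum consists of real eigenvalues. Expanding the characteristic polynomial of the displayed matrix gives
  det(λ I - A) = p(λ) = λ^2 + (-2)λ + (-24).
Solving p(λ) = 0 yields eigenvalues ≈ -4, 6. (A is shown rounded to 4 decimals, so these recover the underlying integer eigenvalues to within that precision.)
Verification: the trace of A = 2 equals the sum of eigenvalues 2, and det(A) ≈ -23.9998 matches the eigenvalue product -24.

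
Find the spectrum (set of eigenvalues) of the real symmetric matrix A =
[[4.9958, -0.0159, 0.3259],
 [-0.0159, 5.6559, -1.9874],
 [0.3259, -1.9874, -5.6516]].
sigma(A) ≈ {-6, 5, 6}

A is real symmetric, so its spectrum consists of real eigenvalues. Expanding the characteristic polynomial of the displayed matrix gives
  det(λ I - A) = p(λ) = λ^3 + (-5)λ^2 + (-36)λ + (180.0011).
Solving p(λ) = 0 yields eigenvalues ≈ -6, 5, 6. (A is shown rounded to 4 decimals, so these recover the underlying integer eigenvalues to within that precision.)
Verification: the trace of A = 5 equals the sum of eigenvalues 5, and det(A) ≈ -180.0011 matches the eigenvalue product -180.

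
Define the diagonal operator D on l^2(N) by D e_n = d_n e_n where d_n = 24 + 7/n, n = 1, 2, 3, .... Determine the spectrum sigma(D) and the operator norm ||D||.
sigma(D) = {24 + 7/n : n ≥ 1} ∪ {24}; ||D|| = 31

A bounded diagonal operator on l^2 with diagonal entries d_n has spectrum equal to the closure of {d_n : n ≥ 1}: every d_n is an eigenvalue (with eigenvector e_n), so {d_n} ⊂ sigma(D); the spectrum is closed, so its closure is too; and for lambda not in the closure, (D - lambda I) has bounded inverse (the diagonal entries 1/(d_n - lambda) are bounded). For our sequence d_n = 24 + 7/n, n = 1, 2, 3, ...:
  - {d_n} = {24 + 7/n : n ≥ 1}; the only limit point is 24
  - closure = {24 + 7/n : n ≥ 1} ∪ {24}
For the norm: a diagonal operator has ||D|| = sup_n |d_n|. Here d_n = 24 + 7/n is positive and decreasing, so sup_n |d_n| = d_1 = 24 + 7 = 31. So ||D|| = 31.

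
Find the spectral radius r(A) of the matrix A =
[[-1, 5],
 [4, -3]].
r(A) = (4 + sqrt(84))/2 ≈ 6.5826

The eigenvalues of A are the roots of its characteristic polynomial. With M = A (coefficients from the trace and determinant):
  p(λ) = det(λ I - M) = λ^2 + 4λ - 17.
For λ^2 + 4λ - 17 the discriminant is 84. It is nonnegative but not a perfect square, so the roots are real and irrational: λ = (-4 ± sqrt(84))/2 ≈ 2.5826, -6.5826.
Thus the eigenvalues (to 4 decimals) are 2.5826 (modulus 2.5826); -6.5826 (modulus 6.5826). The spectral radius is the largest modulus: r(A) = (4 + sqrt(84))/2 ≈ 6.5826. (Cross-check: r(A) ≤ ||A||_2 ≈ 6.6713; equality holds whenever A is normal, though it can also hold for some non-normal A.)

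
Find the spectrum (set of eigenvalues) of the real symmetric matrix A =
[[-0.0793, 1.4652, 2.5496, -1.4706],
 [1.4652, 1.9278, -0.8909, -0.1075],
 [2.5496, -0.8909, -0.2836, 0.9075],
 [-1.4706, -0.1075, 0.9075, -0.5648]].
sigma(A) ≈ {-4, 0, 2, 3}

A is real symmetric, so its spectrum consists of real eigenvalues. Expanding the characteristic polynomial of the displayed matrix gives
  det(λ I - A) = p(λ) = λ^4 + (-1)λ^3 + (-14)λ^2 + (24)λ + (0).
Solving p(λ) = 0 yields eigenvalues ≈ -4, 0, 2, 3. (A is shown rounded to 4 decimals, so these recover the underlying integer eigenvalues to within that precision.)
Verification: the trace of A = 1 equals the sum of eigenvalues 1, and det(A) ≈ -0.0004 matches the eigenvalue product 0.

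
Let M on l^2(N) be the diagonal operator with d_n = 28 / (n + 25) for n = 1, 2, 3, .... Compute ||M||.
||M|| = 14/13 (attained at n = 1)

For M diagonal, ||M|| = sup_n |d_n| = sup_n 28/(n + 25). This is positive and strictly decreasing in n, so the supremum is attained at n = 1: d_1 = 28/(1 + 25) = 14/13. Hence ||M|| = 14/13.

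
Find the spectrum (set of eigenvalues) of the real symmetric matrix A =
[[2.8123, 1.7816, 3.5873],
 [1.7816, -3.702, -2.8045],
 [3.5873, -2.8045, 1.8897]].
sigma(A) ≈ {-6, 1, 6}

A is real symmetric, so its spectrum consists of real eigenvalues. Expanding the characteristic polynomial of the displayed matrix gives
  det(λ I - A) = p(λ) = λ^3 + (-1)λ^2 + (-36)λ + (36).
Solving p(λ) = 0 yields eigenvalues ≈ -6, 1, 6. (A is shown rounded to 4 decimals, so these recover the underlying integer eigenvalues to within that precision.)
Verification: the trace of A = 1 equals the sum of eigenvalues 1, and det(A) ≈ -35.9992 matches the eigenvalue product -36.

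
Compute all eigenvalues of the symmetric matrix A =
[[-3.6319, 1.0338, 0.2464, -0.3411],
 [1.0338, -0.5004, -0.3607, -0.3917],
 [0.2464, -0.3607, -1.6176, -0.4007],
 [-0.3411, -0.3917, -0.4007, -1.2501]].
sigma(A) ≈ {-4, -2, -1, 0}

A is real symmetric, so its spectrum consists of real eigenvalues. Expanding the characteristic polynomial of the displayed matrix gives
  det(λ I - A) = p(λ) = λ^4 + (7)λ^3 + (14)λ^2 + (8)λ + (0).
Solving p(λ) = 0 yields eigenvalues ≈ -4, -2, -1, 0. (A is shown rounded to 4 decimals, so these recover the underlying integer eigenvalues to within that precision.)
Verification: the trace of A = -7 equals the sum of eigenvalues -7, and det(A) ≈ 0.0000 matches the eigenvalue product 0.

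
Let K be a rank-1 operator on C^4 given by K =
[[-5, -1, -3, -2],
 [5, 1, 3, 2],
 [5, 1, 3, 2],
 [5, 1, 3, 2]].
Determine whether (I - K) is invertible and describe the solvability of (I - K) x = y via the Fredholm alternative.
(I - K) is singular (det(I - K) = 0, i.e. 1 ∈ sigma(K)). (I - K) x = y is solvable iff y ⊥ ker((I - K)^*) = span{(-5, -1, -3, -2)}, i.e. iff -5y_1 - y_2 - 3y_3 - 2y_4 = 0. When solvable, the solutions are x = y + c·(1, -1, -1, -1), c arbitrary (ker(I - K) = span{(1, -1, -1, -1)}, dimension 1).

K has rank 1, so it is an outer product K = u v^T: every row of K is a multiple of one row vector. Reading off the entries, u = (1, -1, -1, -1) and v = (-5, -1, -3, -2) (row i of K equals u_i·v^T). A rank-one matrix u v^T satisfies K u = u (v·u) and kills the (3)-dimensional subspace v^⊥, so its characteristic polynomial is lambda^3 (lambda - v·u) with v·u = tr K = 1. Hence the eigenvalues of I - K are 1 (multiplicity 3) and 1 - (1) = 0, so det(I - K) = 0. (Direct check: I - K =
[[6, 1, 3, 2],
 [-5, 0, -3, -2],
 [-5, -1, -2, -2],
 [-5, -1, -3, -1]]
has determinant 0.) So 1 is an eigenvalue of K and (I - K) is not invertible. The finite-dimensional Fredholm alternative says: either (I - K) is invertible, or ker(I - K) ≠ {0} and then range(I - K) = ker((I - K)^*)^⊥, with dim ker(I - K) = dim ker((I - K)^*). We are in the second case, so we need both kernels. Kernel of I - K: (I - K) u = u - u (v·u) = u - u = 0, so ker(I - K) = span{u} = span{(1, -1, -1, -1)} (it is exactly 1-dimensional because rank(I - K) = 3). Kernel of the adjoint: K is real, so (I - K)^* = I - K^T = I - v u^T, and (I - v u^T) v = v - v (u·v) = 0; hence ker((I - K)^*) = span{v} = span{(-5, -1, -3, -2)}. Therefore (I - K) x = y is solvable iff <y, v> = 0, i.e. iff -5y_1 - y_2 - 3y_3 - 2y_4 = 0. When this holds, K y = u (v·y) = 0, so (I - K) y = y and x = y is a particular solution; the full solution set is the line x = y + c·u = y + c·(1, -1, -1, -1), c ∈ C.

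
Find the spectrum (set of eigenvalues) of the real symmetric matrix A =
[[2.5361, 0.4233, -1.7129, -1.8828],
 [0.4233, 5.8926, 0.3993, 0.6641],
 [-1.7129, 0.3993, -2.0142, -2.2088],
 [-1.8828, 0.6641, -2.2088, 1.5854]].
sigma(A) ≈ {-4, 2, 4, 6}

A is real symmetric, so its spectrum consists of real eigenvalues. Expanding the characteristic polynomial of the displayed matrix gives
  det(λ I - A) = p(λ) = λ^4 + (-8)λ^3 + (-4)λ^2 + (128.0013)λ + (-192.0015).
Solving p(λ) = 0 yields eigenvalues ≈ -4, 2, 4, 6. (A is shown rounded to 4 decimals, so these recover the underlying integer eigenvalues to within that precision.)
Verification: the trace of A = 8 equals the sum of eigenvalues 8, and det(A) ≈ -192.0015 matches the eigenvalue product -192.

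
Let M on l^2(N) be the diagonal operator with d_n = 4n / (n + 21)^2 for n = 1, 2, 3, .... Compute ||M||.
||M|| = 1/21 (attained at n = 21)

For M diagonal, ||M|| = sup_n |d_n|. Treat f(x) = 4x / (x + 21)^2 for real x > 0. By the quotient rule, f'(x) = 4(21 - x)/(x + 21)^3, which is positive for x < 21 and negative for x > 21. So f has a unique maximum at x = 21, and since 21 is a positive integer, the supremum over n ≥ 1 is attained at n = 21: d_21 = 4·21/(21 + 21)^2 = 4·21/1764 = 1/21. Hence ||M|| = 1/21.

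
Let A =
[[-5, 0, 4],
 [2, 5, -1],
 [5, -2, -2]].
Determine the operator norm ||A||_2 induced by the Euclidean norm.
||A||_2 ≈ 8.5738 (= sqrt(largest eigenvalue of A^T A))

||A||_2 = sigma_max(A) = sqrt(lambda_max(A^T A)). Form the symmetric matrix M = A^T A =
[[54, 0, -32],
 [0, 29, -1],
 [-32, -1, 21]].
Its characteristic polynomial (trace, sum of principal 2x2 minors, determinant of M give the coefficients) is
  p(λ) = det(λ I - M) = λ^3 - 104λ^2 + 2284λ - 3136.
No integer candidate from the rational root theorem (±divisors of 3136) is a root, so the roots are irrational. The cubic discriminant is Δ = 7796588800 > 0, so there are three distinct real roots. p(1) = -955 and p(2) = 1024 have opposite signs, so a root lies in (1, 2); Newton's method refines it to λ ≈ 1.47. p(29) = 25 and p(30) = -1216 have opposite signs, so a root lies in (29, 30); Newton's method refines it to λ ≈ 29.0204. p(73) = -1603 and p(74) = 1600 have opposite signs, so a root lies in (73, 74); Newton's method refines it to λ ≈ 73.5096. Check (Vieta): the three roots sum to 104, matching tr M = 104.
So the eigenvalues of A^T A are ≈ 1.47, 29.0204, 73.5096 (all ≥ 0, as they must be for A^T A). The largest is λ_max ≈ 73.5096, hence ||A||_2 = sqrt(λ_max) ≈ 8.5738.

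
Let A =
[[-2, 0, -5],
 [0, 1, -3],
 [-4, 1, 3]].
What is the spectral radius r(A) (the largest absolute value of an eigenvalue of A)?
r(A) ≈ 5.0878

The eigenvalues of A are the roots of its characteristic polynomial. With M = A (coefficients from the trace, the sum of principal 2x2 minors, and det A):
  p(λ) = det(λ I - M) = λ^3 - 2λ^2 - 22λ + 32.
No integer candidate from the rational root theorem (±divisors of 32) is a root, so the roots are irrational. The cubic discriminant is Δ = 43248 > 0, so there are three distinct real roots. p(-5) = -33 and p(-4) = 24 have opposite signs, so a root lies in (-5, -4); Newton's method refines it to λ ≈ -4.489. p(1) = 9 and p(2) = -12 have opposite signs, so a root lies in (1, 2); Newton's method refines it to λ ≈ 1.4011. p(5) = -3 and p(6) = 44 have opposite signs, so a root lies in (5, 6); Newton's method refines it to λ ≈ 5.0878. Check (Vieta): the three roots sum to 2, matching tr M = 2.
Thus the eigenvalues (to 4 decimals) are -4.489 (modulus 4.489); 1.4011 (modulus 1.4011); 5.0878 (modulus 5.0878). The spectral radius is the largest modulus: r(A) ≈ 5.0878. (Cross-check: r(A) ≤ ||A||_2 ≈ 6.5708; equality holds whenever A is normal, though it can also hold for some non-normal A.)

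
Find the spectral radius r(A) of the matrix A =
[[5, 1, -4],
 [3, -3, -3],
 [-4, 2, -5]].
r(A) ≈ 6.5127

The eigenvalues of A are the roots of its characteristic polynomial. With M = A (coefficients from the trace, the sum of principal 2x2 minors, and det A):
  p(λ) = det(λ I - M) = λ^3 + 3λ^2 - 38λ - 156.
No integer candidate from the rational root theorem (±divisors of 156) is a root, so the roots are irrational. The cubic discriminant is Δ = -87628 < 0, so there is one real root and a complex-conjugate pair. p(6) = -60 and p(7) = 68 have opposite signs, so a root lies in (6, 7); Newton's method refines it to λ ≈ 6.5127. Dividing out (λ - (6.5127)) leaves approximately λ^2 + 9.5127λ + 23.9532. For λ^2 + 9.5127λ + 23.9532 the discriminant is -5.3216. It is negative, so the remaining roots are the complex-conjugate pair λ ≈ -4.7563 ± 1.1534i. Their product equals the constant term, so |λ|^2 ≈ 23.9532 and |λ| ≈ 4.8942.
Thus the eigenvalues (to 4 decimals) are 6.5127 (modulus 6.5127); -4.7563 ± 1.1534i (modulus 4.8942). The spectral radius is the largest modulus: r(A) ≈ 6.5127. (Cross-check: r(A) ≤ ||A||_2 ≈ 7.7231; equality holds whenever A is normal, though it can also hold for some non-normal A.)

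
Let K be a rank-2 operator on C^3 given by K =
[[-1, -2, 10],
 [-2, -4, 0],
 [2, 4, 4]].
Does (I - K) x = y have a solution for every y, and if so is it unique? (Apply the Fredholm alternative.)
(I - K) is invertible (det(I - K) = -38 ≠ 0), so for every y in C^3 the equation (I - K) x = y has a unique solution.

K has rank 2 and factors as K = U V^T = u1 v1^T + u2 v2^T with u1 = (-2, 1, -2), v1 = (-1, -2, -2), u2 = (3, 1, 0), v2 = (-1, -2, 2) (multiplying out reproduces the displayed K). The nonzero eigenvalues of U V^T coincide with those of the 2 x 2 matrix G = V^T U = [[v1·u1, v1·u2], [v2·u1, v2·u2]] = [[4, -5], [-4, -5]], and by the Sylvester determinant identity det(I_3 - U V^T) = det(I_2 - V^T U) = det([[-3, 5], [4, 6]]) = (-3)(6) - (5)(4) = -38. (Direct check: I - K =
[[2, 2, -10],
 [2, 5, 0],
 [-2, -4, -3]]
has determinant -38.) The finite-dimensional Fredholm alternative says: either (I - K) is invertible, or ker(I - K) ≠ {0} and then range(I - K) = ker((I - K)^*)^⊥, with dim ker(I - K) = dim ker((I - K)^*). Since det(I - K) ≠ 0, 1 is not an eigenvalue of K and ker(I - K) = {0}, so we are in the first case: for every y there is a unique x = (I - K)^(-1) y. (Explicitly, by the Woodbury identity, (I - U V^T)^(-1) = I + U (I_2 - G)^(-1) V^T.)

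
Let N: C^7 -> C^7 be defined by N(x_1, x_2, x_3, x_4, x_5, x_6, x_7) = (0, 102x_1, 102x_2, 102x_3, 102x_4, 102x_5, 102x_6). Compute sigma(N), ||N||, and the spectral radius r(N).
sigma(N) = {0}; ||N|| = 102; r(N) = 0. (N is nilpotent with N^7 = 0.)

On C^7, N is a strictly lower-triangular matrix with 102 on the subdiagonal and zeros elsewhere, so its characteristic polynomial is lambda^7 and every eigenvalue is 0: sigma(N) = {0}. For the operator norm, N e_i = 102e_{i+1} for i = 1, ..., 6 and N e_7 = 0, so the singular values of N are 102 (with multiplicity 6) and 0; hence ||N|| = 102. The spectral radius r(N) = max|lambda| = 0. Note ||N|| > r(N) — characteristic of non-normal nilpotent operators. Indeed N^7 = 0.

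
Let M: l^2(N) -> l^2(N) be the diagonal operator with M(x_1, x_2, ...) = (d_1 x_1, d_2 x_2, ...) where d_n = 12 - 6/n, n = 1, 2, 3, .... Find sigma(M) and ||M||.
sigma(M) = {12 - 6/n : n ≥ 1} ∪ {12}; ||M|| = 12

A bounded diagonal operator on l^2 with diagonal entries d_n has spectrum equal to the closure of {d_n : n ≥ 1}: every d_n is an eigenvalue (with eigenvector e_n), so {d_n} ⊂ sigma(M); the spectrum is closed, so its closure is too; and for lambda not in the closure, (M - lambda I) has bounded inverse (the diagonal entries 1/(d_n - lambda) are bounded). For our sequence d_n = 12 - 6/n, n = 1, 2, 3, ...:
  - {d_n} = {12 - 6/n : n ≥ 1}; the only limit point is 12
  - closure = {12 - 6/n : n ≥ 1} ∪ {12}
For the norm: a diagonal operator has ||M|| = sup_n |d_n|. Here d_n = 12 - 6/n increases monotonically from d_1 = 6 toward 12, with all terms in [6, 12); so sup_n |d_n| = 12 (the supremum is the limit, not attained). So ||M|| = 12.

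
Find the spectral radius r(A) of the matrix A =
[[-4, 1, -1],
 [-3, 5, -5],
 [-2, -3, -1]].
r(A) ≈ 6.7174

The eigenvalues of A are the roots of its characteristic polynomial. With M = A (coefficients from the trace, the sum of principal 2x2 minors, and det A):
  p(λ) = det(λ I - M) = λ^3 - 35λ - 68.
No integer candidate from the rational root theorem (±divisors of 68) is a root, so the roots are irrational. The cubic discriminant is Δ = 46652 > 0, so there are three distinct real roots. p(-5) = -18 and p(-4) = 8 have opposite signs, so a root lies in (-5, -4); Newton's method refines it to λ ≈ -4.4347. p(-3) = 10 and p(-2) = -6 have opposite signs, so a root lies in (-3, -2); Newton's method refines it to λ ≈ -2.2827. p(6) = -62 and p(7) = 30 have opposite signs, so a root lies in (6, 7); Newton's method refines it to λ ≈ 6.7174. Check (Vieta): the three roots sum to 0, matching tr M = 0.
Thus the eigenvalues (to 4 decimals) are -4.4347 (modulus 4.4347); -2.2827 (modulus 2.2827); 6.7174 (modulus 6.7174). The spectral radius is the largest modulus: r(A) ≈ 6.7174. (Cross-check: r(A) ≤ ||A||_2 ≈ 8.2826; equality holds whenever A is normal, though it can also hold for some non-normal A.)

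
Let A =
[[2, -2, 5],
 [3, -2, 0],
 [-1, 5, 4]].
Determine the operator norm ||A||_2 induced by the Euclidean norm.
||A||_2 ≈ 6.9488 (= sqrt(largest eigenvalue of A^T A))

||A||_2 = sigma_max(A) = sqrt(lambda_max(A^T A)). Form the symmetric matrix M = A^T A =
[[14, -15, 6],
 [-15, 33, 10],
 [6, 10, 41]].
Its characteristic polynomial (trace, sum of principal 2x2 minors, determinant of M give the coefficients) is
  p(λ) = det(λ I - M) = λ^3 - 88λ^2 + 2028λ - 5329.
No integer candidate from the rational root theorem (±divisors of 5329) is a root, so the roots are irrational. The cubic discriminant is Δ = 312109637 > 0, so there are three distinct real roots. p(3) = -10 and p(4) = 1439 have opposite signs, so a root lies in (3, 4); Newton's method refines it to λ ≈ 3.0066. p(36) = 287 and p(37) = -112 have opposite signs, so a root lies in (36, 37); Newton's method refines it to λ ≈ 36.7081. p(48) = -145 and p(49) = 404 have opposite signs, so a root lies in (48, 49); Newton's method refines it to λ ≈ 48.2854. Check (Vieta): the three roots sum to 88, matching tr M = 88.
So the eigenvalues of A^T A are ≈ 3.0066, 36.7081, 48.2854 (all ≥ 0, as they must be for A^T A). The largest is λ_max ≈ 48.2854, hence ||A||_2 = sqrt(λ_max) ≈ 6.9488.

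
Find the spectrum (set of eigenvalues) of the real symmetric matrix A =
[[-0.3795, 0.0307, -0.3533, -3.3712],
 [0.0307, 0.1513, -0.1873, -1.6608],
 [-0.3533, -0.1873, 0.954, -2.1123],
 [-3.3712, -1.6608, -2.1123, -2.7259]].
sigma(A) ≈ {-6, 0, 1, 3}

A is real symmetric, so its spectrum consists of real eigenvalues. Expanding the characteristic polynomial of the displayed matrix gives
  det(λ I - A) = p(λ) = λ^4 + (2)λ^3 + (-21)λ^2 + (17.999)λ + (0).
Solving p(λ) = 0 yields eigenvalues ≈ -6, 0, 1, 3. (A is shown rounded to 4 decimals, so these recover the underlying integer eigenvalues to within that precision.)
Verification: the trace of A = -2 equals the sum of eigenvalues -2, and det(A) ≈ -0.0002 matches the eigenvalue product 0.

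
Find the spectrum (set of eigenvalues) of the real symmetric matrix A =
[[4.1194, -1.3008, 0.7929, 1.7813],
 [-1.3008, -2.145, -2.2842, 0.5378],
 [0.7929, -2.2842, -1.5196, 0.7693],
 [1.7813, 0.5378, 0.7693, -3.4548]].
sigma(A) ≈ {-5, -3, 0, 5}

A is real symmetric, so its spectrum consists of real eigenvalues. Expanding the characteristic polynomial of the displayed matrix gives
  det(λ I - A) = p(λ) = λ^4 + (3)λ^3 + (-25)λ^2 + (-75)λ + (0.0014).
Solving p(λ) = 0 yields eigenvalues ≈ -5, -3, 0, 5. (A is shown rounded to 4 decimals, so these recover the underlying integer eigenvalues to within that precision.)
Verification: the trace of A = -3 equals the sum of eigenvalues -3, and det(A) ≈ 0.0014 matches the eigenvalue product 0.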